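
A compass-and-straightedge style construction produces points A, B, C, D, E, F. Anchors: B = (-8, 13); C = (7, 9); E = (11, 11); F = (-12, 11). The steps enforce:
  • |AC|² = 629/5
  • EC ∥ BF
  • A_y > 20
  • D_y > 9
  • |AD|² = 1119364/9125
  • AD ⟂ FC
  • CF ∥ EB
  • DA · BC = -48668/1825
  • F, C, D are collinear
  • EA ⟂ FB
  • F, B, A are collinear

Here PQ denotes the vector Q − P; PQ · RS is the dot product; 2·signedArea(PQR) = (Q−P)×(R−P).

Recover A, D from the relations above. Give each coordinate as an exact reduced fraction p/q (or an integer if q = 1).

A = (32/5, 101/5)
D = (9564/1825, 16763/1825)

1. A_x = 32/5  [F, B, A are collinear ∩ EA ⟂ FB]
2. A_y = 101/5  [F, B, A are collinear ∩ EA ⟂ FB]
   → A = (32/5, 101/5)
3. D_x = 9564/1825  [F, C, D are collinear ∩ AD ⟂ FC]
4. D_y = 16763/1825  [F, C, D are collinear ∩ AD ⟂ FC]
   → D = (9564/1825, 16763/1825)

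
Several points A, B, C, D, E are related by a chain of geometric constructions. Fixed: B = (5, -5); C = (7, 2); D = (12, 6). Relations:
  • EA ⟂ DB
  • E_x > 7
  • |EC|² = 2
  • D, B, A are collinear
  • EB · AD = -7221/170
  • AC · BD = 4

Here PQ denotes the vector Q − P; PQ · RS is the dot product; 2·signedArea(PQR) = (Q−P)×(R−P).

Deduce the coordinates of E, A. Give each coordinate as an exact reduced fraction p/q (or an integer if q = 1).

1. A_x = 1459/170  [D, B, A are collinear ∩ AC · BD = 4]
2. A_y = 107/170  [D, B, A are collinear ∩ AC · BD = 4]
   → A = (1459/170, 107/170)
3. E_x = 8  [line -581/170·x + -913/170·y + 5561/170 = 0 ∩ |EC|² = 2]
4. E_y = 1  [line -581/170·x + -913/170·y + 5561/170 = 0 ∩ |EC|² = 2]
   → E = (8, 1)

A = (1459/170, 107/170)
E = (8, 1)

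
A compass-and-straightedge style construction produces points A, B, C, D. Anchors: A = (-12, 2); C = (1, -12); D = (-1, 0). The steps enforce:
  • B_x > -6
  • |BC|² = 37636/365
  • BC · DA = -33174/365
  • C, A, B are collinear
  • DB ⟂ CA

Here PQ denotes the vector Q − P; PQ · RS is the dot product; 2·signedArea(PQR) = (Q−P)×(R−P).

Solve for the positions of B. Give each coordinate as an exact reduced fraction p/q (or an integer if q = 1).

1. B_x = -2157/365  [C, A, B are collinear ∩ DB ⟂ CA]
2. B_y = -1664/365  [C, A, B are collinear ∩ DB ⟂ CA]
   → B = (-2157/365, -1664/365)

B = (-2157/365, -1664/365)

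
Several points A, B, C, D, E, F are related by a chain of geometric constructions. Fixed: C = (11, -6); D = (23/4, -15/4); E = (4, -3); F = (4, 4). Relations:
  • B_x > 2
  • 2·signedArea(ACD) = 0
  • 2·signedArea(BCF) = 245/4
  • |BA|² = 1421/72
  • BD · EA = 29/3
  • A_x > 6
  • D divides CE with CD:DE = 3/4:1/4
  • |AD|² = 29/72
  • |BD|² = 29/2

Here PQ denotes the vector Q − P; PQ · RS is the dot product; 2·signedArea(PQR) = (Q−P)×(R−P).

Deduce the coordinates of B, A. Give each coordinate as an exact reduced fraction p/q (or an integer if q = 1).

A = (19/3, -4)
B = (9/4, -9/4)

1. A_x = 19/3  [line -9/4·x + -21/4·y + -27/4 = 0 ∩ |AD|² = 29/72]
2. A_y = -4  [line -9/4·x + -21/4·y + -27/4 = 0 ∩ |AD|² = 29/72]
   → A = (19/3, -4)
3. B_x = 9/4  [2·signedArea(BCF) = 245/4 ∩ BD · EA = 29/3]
4. B_y = -9/4  [2·signedArea(BCF) = 245/4 ∩ BD · EA = 29/3]
   → B = (9/4, -9/4)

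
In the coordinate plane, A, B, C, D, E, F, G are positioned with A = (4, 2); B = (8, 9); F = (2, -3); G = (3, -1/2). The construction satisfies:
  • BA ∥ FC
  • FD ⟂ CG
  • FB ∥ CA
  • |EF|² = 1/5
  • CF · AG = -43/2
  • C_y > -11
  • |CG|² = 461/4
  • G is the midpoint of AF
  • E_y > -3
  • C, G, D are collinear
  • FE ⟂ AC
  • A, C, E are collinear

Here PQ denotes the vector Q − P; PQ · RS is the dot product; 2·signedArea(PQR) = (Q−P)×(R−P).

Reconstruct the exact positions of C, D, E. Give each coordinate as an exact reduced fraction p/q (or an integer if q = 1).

1. C_x = -2  [FB ∥ CA ∩ BA ∥ FC]
2. C_y = -10  [FB ∥ CA ∩ BA ∥ FC]
   → C = (-2, -10)
3. D_x = 808/461  [C, G, D are collinear ∩ FD ⟂ CG]
4. D_y = -1323/461  [C, G, D are collinear ∩ FD ⟂ CG]
   → D = (808/461, -1323/461)
5. E_x = 8/5  [A, C, E are collinear ∩ FE ⟂ AC]
6. E_y = -14/5  [A, C, E are collinear ∩ FE ⟂ AC]
   → E = (8/5, -14/5)

C = (-2, -10)
D = (808/461, -1323/461)
E = (8/5, -14/5)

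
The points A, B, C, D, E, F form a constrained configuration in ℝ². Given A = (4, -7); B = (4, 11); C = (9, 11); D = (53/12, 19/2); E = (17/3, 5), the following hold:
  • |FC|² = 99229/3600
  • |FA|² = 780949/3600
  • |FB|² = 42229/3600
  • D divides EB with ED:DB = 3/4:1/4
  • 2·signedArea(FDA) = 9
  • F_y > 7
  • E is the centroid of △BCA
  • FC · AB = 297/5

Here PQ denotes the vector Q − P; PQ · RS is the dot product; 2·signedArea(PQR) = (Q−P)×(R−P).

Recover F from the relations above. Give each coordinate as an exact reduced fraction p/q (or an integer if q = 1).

F = (59/12, 77/10)

1. F_x = 59/12  [2·signedArea(FDA) = 9 ∩ FC · AB = 297/5]
2. F_y = 77/10  [2·signedArea(FDA) = 9 ∩ FC · AB = 297/5]
   → F = (59/12, 77/10)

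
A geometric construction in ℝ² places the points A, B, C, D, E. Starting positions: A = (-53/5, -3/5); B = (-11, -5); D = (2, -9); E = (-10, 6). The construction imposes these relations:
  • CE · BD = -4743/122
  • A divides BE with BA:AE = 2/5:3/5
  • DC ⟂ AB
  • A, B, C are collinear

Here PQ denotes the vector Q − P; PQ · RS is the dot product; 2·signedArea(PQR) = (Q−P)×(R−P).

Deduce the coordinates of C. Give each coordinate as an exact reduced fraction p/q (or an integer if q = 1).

1. C_x = -1373/122  [A, B, C are collinear ∩ DC ⟂ AB]
2. C_y = -951/122  [A, B, C are collinear ∩ DC ⟂ AB]
   → C = (-1373/122, -951/122)

C = (-1373/122, -951/122)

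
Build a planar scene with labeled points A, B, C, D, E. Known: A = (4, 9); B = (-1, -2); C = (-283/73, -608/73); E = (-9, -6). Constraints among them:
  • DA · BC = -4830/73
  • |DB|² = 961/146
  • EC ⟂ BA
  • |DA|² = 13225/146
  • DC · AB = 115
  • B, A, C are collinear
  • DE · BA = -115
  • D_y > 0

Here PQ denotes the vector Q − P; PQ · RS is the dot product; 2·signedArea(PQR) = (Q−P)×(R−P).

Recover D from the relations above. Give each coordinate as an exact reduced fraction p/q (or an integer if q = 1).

1. D_x = 9/146  [line -5·x + -11·y + 4 = 0 ∩ |DA|² = 13225/146]
2. D_y = 49/146  [line -5·x + -11·y + 4 = 0 ∩ |DA|² = 13225/146]
   → D = (9/146, 49/146)

D = (9/146, 49/146)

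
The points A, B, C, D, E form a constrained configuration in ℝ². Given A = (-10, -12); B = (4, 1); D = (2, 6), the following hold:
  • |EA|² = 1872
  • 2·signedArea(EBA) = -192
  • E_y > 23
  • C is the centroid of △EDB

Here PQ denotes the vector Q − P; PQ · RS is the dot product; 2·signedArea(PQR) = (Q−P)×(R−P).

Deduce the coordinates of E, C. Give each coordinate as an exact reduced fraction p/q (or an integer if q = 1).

C = (20/3, 31/3)
E = (14, 24)

1. E_x = 14  [line 13·x + -14·y + 154 = 0 ∩ |EA|² = 1872]
2. E_y = 24  [line 13·x + -14·y + 154 = 0 ∩ |EA|² = 1872]
   → E = (14, 24)
3. C_x = 20/3  [C is the centroid of △EDB]
4. C_y = 31/3  [C is the centroid of △EDB]
   → C = (20/3, 31/3)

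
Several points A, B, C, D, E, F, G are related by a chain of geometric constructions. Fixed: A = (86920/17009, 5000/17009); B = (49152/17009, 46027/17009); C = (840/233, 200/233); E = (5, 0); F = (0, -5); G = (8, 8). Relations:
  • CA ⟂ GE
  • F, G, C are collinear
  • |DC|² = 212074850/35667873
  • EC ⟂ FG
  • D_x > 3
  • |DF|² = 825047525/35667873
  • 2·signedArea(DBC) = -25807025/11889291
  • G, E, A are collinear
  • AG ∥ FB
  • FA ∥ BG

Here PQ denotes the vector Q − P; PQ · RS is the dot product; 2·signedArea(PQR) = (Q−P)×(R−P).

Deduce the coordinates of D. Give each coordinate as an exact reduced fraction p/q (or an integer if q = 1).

1. D_x = 171965/51027  [line 31427/17009·x + 12168/17009·y + -60689815/11889291 = 0 ∩ |DC|² = 212074850/35667873]
2. D_y = -80045/51027  [line 31427/17009·x + 12168/17009·y + -60689815/11889291 = 0 ∩ |DC|² = 212074850/35667873]
   → D = (171965/51027, -80045/51027)

D = (171965/51027, -80045/51027)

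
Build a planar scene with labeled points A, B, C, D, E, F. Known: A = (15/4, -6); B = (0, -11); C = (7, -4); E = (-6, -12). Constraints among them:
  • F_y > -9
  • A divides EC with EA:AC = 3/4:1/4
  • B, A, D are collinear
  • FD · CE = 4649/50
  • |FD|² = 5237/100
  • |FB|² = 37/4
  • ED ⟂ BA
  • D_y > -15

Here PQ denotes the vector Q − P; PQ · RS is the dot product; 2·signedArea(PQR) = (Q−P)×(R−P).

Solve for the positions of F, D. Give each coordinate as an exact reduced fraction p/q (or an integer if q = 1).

1. D_x = -66/25  [B, A, D are collinear ∩ ED ⟂ BA]
2. D_y = -363/25  [B, A, D are collinear ∩ ED ⟂ BA]
   → D = (-66/25, -363/25)
3. F_x = 1/2  [line 13·x + 8·y + 115/2 = 0 ∩ |FB|² = 37/4]
4. F_y = -8  [line 13·x + 8·y + 115/2 = 0 ∩ |FB|² = 37/4]
   → F = (1/2, -8)

D = (-66/25, -363/25)
F = (1/2, -8)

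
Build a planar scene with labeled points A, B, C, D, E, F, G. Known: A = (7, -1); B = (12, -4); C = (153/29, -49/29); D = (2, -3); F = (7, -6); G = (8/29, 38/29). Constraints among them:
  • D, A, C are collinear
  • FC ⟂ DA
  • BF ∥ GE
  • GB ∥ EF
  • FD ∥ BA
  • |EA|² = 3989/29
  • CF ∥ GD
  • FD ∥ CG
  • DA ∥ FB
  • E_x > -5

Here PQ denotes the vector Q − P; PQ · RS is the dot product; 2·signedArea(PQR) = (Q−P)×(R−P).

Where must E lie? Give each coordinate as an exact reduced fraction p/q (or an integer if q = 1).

1. E_x = -137/29  [GB ∥ EF ∩ BF ∥ GE]
2. E_y = -20/29  [GB ∥ EF ∩ BF ∥ GE]
   → E = (-137/29, -20/29)

E = (-137/29, -20/29)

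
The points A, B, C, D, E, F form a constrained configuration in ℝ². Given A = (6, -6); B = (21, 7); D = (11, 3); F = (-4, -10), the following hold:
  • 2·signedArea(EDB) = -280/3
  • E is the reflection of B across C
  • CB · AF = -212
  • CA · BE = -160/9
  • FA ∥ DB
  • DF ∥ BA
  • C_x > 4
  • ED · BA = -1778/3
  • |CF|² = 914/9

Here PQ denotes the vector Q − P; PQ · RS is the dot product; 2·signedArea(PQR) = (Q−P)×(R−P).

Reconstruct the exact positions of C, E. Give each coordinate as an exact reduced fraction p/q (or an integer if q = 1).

1. E_x = -37/3  [ED · BA = -1778/3 ∩ 2·signedArea(EDB) = -280/3]
2. E_y = -47/3  [ED · BA = -1778/3 ∩ 2·signedArea(EDB) = -280/3]
   → E = (-37/3, -47/3)
3. C_x = 13/3  [CA · BE = -160/9 ∩ E is the reflection of B across C]
4. C_y = -13/3  [CA · BE = -160/9 ∩ E is the reflection of B across C]
   → C = (13/3, -13/3)

C = (13/3, -13/3)
E = (-37/3, -47/3)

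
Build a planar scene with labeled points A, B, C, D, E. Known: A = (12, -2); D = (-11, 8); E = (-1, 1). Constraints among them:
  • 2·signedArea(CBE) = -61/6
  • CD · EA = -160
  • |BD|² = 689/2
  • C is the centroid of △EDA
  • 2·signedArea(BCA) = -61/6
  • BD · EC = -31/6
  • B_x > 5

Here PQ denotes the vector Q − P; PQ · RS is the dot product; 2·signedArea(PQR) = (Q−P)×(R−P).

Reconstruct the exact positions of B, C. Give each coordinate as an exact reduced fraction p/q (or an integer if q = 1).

B = (11/2, -1/2)
C = (0, 7/3)

1. C_x = 0  [C is the centroid of △EDA]
2. C_y = 7/3  [C is the centroid of △EDA]
   → C = (0, 7/3)
3. B_x = 11/2  [2·signedArea(BCA) = -61/6 ∩ BD · EC = -31/6]
4. B_y = -1/2  [2·signedArea(BCA) = -61/6 ∩ BD · EC = -31/6]
   → B = (11/2, -1/2)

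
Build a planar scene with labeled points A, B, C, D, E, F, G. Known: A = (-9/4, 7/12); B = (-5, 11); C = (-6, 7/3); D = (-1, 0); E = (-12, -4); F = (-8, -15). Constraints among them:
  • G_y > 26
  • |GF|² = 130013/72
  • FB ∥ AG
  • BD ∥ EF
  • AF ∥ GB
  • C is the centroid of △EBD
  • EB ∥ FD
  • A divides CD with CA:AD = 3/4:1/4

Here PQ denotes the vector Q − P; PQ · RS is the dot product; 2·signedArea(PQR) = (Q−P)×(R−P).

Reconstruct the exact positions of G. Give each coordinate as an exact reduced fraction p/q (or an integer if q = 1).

1. G_x = 3/4  [AF ∥ GB ∩ FB ∥ AG]
2. G_y = 319/12  [AF ∥ GB ∩ FB ∥ AG]
   → G = (3/4, 319/12)

G = (3/4, 319/12)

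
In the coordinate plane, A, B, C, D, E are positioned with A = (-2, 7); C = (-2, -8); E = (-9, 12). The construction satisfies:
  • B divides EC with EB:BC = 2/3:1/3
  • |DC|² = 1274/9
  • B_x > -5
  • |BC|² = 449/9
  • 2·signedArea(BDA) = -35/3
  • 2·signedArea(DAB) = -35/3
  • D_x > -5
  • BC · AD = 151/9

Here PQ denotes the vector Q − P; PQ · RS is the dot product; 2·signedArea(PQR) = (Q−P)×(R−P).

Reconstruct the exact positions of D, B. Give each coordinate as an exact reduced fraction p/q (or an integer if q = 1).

B = (-13/3, -4/3)
D = (-13/3, 11/3)

1. B_x = -13/3  [B divides EC with EB:BC = 2/3:1/3]
2. B_y = -4/3  [B divides EC with EB:BC = 2/3:1/3]
   → B = (-13/3, -4/3)
3. D_x = -13/3  [2·signedArea(DAB) = -35/3 ∩ BC · AD = 151/9]
4. D_y = 11/3  [2·signedArea(DAB) = -35/3 ∩ BC · AD = 151/9]
   → D = (-13/3, 11/3)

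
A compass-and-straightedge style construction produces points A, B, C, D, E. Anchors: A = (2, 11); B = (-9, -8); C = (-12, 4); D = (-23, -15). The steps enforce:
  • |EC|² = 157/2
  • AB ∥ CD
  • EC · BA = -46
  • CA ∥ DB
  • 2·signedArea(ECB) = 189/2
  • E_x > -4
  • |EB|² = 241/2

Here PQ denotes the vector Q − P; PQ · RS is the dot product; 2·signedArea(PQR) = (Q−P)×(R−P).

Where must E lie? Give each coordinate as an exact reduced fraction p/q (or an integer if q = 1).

1. E_x = -7/2  [2·signedArea(ECB) = 189/2 ∩ EC · BA = -46]
2. E_y = 3/2  [2·signedArea(ECB) = 189/2 ∩ EC · BA = -46]
   → E = (-7/2, 3/2)

E = (-7/2, 3/2)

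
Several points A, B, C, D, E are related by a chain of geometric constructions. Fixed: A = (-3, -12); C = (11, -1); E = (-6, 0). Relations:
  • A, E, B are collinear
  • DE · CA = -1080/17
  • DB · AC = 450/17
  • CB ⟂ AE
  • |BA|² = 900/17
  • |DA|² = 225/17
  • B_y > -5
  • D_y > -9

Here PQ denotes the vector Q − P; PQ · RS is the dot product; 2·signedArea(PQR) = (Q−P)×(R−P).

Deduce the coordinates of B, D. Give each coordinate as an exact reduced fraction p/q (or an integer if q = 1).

B = (-81/17, -84/17)
D = (-66/17, -144/17)

1. B_x = -81/17  [A, E, B are collinear ∩ CB ⟂ AE]
2. B_y = -84/17  [A, E, B are collinear ∩ CB ⟂ AE]
   → B = (-81/17, -84/17)
3. D_x = -66/17  [line 14·x + 11·y + 2508/17 = 0 ∩ |DA|² = 225/17]
4. D_y = -144/17  [line 14·x + 11·y + 2508/17 = 0 ∩ |DA|² = 225/17]
   → D = (-66/17, -144/17)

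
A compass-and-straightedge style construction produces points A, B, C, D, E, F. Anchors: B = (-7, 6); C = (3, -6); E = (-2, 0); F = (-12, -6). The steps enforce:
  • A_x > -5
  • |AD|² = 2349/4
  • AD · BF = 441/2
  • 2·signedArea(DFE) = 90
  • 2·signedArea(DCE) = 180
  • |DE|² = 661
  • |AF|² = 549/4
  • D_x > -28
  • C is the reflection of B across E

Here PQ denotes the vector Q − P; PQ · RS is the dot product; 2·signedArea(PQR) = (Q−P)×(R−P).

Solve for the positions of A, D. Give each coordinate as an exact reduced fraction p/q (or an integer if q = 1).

1. D_x = -27  [2·signedArea(DCE) = 180 ∩ 2·signedArea(DFE) = 90]
2. D_y = -6  [2·signedArea(DCE) = 180 ∩ 2·signedArea(DFE) = 90]
   → D = (-27, -6)
3. A_x = -9/2  [line 5·x + 12·y + -27/2 = 0 ∩ |AD|² = 2349/4]
4. A_y = 3  [line 5·x + 12·y + -27/2 = 0 ∩ |AD|² = 2349/4]
   → A = (-9/2, 3)

A = (-9/2, 3)
D = (-27, -6)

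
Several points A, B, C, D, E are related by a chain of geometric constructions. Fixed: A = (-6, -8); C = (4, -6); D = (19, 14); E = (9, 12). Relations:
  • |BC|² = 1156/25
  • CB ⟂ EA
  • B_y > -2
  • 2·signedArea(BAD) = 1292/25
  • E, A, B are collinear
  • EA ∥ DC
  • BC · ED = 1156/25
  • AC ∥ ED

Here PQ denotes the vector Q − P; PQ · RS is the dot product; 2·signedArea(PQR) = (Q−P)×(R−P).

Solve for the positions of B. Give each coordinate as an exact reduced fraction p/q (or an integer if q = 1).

B = (-36/25, -48/25)

1. B_x = -36/25  [E, A, B are collinear ∩ CB ⟂ EA]
2. B_y = -48/25  [E, A, B are collinear ∩ CB ⟂ EA]
   → B = (-36/25, -48/25)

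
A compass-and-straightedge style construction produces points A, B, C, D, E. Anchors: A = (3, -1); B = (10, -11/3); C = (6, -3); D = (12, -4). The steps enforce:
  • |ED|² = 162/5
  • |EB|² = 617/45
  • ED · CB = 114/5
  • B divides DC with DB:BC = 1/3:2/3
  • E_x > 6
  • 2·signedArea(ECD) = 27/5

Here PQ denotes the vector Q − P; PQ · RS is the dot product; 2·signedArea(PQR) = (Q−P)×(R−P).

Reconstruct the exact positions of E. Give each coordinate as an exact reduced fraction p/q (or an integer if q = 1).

E = (33/5, -11/5)

1. E_x = 33/5  [2·signedArea(ECD) = 27/5 ∩ ED · CB = 114/5]
2. E_y = -11/5  [2·signedArea(ECD) = 27/5 ∩ ED · CB = 114/5]
   → E = (33/5, -11/5)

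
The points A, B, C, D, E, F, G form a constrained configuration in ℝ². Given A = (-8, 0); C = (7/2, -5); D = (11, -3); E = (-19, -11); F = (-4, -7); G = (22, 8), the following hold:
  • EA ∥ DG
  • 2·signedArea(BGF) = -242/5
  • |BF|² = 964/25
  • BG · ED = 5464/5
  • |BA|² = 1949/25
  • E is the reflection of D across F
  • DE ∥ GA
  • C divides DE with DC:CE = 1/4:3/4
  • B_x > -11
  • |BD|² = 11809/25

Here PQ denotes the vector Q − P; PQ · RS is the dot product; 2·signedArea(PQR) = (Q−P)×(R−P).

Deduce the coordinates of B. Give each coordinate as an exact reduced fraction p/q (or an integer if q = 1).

1. B_x = -10  [BG · ED = 5464/5 ∩ 2·signedArea(BGF) = -242/5]
2. B_y = -43/5  [BG · ED = 5464/5 ∩ 2·signedArea(BGF) = -242/5]
   → B = (-10, -43/5)

B = (-10, -43/5)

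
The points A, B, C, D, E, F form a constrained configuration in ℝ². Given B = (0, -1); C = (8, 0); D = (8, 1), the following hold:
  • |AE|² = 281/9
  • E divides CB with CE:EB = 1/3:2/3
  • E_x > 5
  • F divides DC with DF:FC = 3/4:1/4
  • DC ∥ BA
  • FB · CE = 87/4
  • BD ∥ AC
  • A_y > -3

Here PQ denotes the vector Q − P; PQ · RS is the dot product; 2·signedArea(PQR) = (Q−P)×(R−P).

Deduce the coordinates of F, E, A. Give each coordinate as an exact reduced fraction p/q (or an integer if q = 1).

1. F_x = 8  [F divides DC with DF:FC = 3/4:1/4]
2. F_y = 1/4  [F divides DC with DF:FC = 3/4:1/4]
   → F = (8, 1/4)
3. E_x = 16/3  [E divides CB with CE:EB = 1/3:2/3]
4. E_y = -1/3  [E divides CB with CE:EB = 1/3:2/3]
   → E = (16/3, -1/3)
5. A_x = 0  [BD ∥ AC ∩ DC ∥ BA]
6. A_y = -2  [BD ∥ AC ∩ DC ∥ BA]
   → A = (0, -2)

A = (0, -2)
E = (16/3, -1/3)
F = (8, 1/4)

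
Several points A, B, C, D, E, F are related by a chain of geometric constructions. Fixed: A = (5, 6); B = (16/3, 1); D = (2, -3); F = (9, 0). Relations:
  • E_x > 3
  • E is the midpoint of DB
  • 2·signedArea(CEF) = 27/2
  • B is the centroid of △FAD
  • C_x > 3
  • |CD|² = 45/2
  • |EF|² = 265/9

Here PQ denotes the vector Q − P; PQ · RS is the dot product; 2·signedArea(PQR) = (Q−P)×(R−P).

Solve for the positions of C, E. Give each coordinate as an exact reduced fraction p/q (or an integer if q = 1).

1. E_x = 11/3  [E is the midpoint of DB]
2. E_y = -1  [E is the midpoint of DB]
   → E = (11/3, -1)
3. C_x = 7/2  [line -1·x + 16/3·y + -9/2 = 0 ∩ |CD|² = 45/2]
4. C_y = 3/2  [line -1·x + 16/3·y + -9/2 = 0 ∩ |CD|² = 45/2]
   → C = (7/2, 3/2)

C = (7/2, 3/2)
E = (11/3, -1)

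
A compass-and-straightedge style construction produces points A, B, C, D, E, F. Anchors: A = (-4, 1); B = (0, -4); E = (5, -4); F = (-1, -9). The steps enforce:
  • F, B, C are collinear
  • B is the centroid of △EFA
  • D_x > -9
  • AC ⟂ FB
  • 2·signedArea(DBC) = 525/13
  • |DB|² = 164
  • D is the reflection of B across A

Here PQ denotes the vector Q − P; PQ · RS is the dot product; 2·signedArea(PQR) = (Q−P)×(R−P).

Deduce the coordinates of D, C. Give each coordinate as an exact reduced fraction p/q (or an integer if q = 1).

C = (21/26, 1/26)
D = (-8, 6)

1. D_x = -8  [D is the reflection of B across A]
2. D_y = 6  [D is the reflection of B across A]
   → D = (-8, 6)
3. C_x = 21/26  [F, B, C are collinear ∩ AC ⟂ FB]
4. C_y = 1/26  [F, B, C are collinear ∩ AC ⟂ FB]
   → C = (21/26, 1/26)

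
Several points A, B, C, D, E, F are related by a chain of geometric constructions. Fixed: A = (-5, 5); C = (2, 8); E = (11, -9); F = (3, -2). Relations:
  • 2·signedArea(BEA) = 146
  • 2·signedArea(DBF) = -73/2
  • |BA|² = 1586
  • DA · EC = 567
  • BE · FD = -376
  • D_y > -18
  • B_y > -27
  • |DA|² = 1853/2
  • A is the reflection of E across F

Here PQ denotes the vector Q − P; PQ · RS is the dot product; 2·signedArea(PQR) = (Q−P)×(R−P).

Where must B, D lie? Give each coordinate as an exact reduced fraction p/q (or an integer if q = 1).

B = (20, -26)
D = (31/2, -35/2)

1. D_x = 31/2  [line 9·x + -17·y + -437 = 0 ∩ |DA|² = 1853/2]
2. D_y = -35/2  [line 9·x + -17·y + -437 = 0 ∩ |DA|² = 1853/2]
   → D = (31/2, -35/2)
3. B_x = 20  [BE · FD = -376 ∩ 2·signedArea(BEA) = 146]
4. B_y = -26  [BE · FD = -376 ∩ 2·signedArea(BEA) = 146]
   → B = (20, -26)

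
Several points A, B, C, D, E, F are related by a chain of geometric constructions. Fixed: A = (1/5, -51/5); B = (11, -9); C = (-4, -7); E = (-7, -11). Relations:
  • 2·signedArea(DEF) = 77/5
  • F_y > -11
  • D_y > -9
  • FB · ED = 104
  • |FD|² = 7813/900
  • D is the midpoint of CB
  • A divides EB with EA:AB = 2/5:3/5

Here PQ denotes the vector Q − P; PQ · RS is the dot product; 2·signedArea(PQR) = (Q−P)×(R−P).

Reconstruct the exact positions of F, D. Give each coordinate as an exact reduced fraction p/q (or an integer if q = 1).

1. D_x = 7/2  [D is the midpoint of CB]
2. D_y = -8  [D is the midpoint of CB]
   → D = (7/2, -8)
3. F_x = 7/5  [FB · ED = 104 ∩ 2·signedArea(DEF) = 77/5]
4. F_y = -151/15  [FB · ED = 104 ∩ 2·signedArea(DEF) = 77/5]
   → F = (7/5, -151/15)

D = (7/2, -8)
F = (7/5, -151/15)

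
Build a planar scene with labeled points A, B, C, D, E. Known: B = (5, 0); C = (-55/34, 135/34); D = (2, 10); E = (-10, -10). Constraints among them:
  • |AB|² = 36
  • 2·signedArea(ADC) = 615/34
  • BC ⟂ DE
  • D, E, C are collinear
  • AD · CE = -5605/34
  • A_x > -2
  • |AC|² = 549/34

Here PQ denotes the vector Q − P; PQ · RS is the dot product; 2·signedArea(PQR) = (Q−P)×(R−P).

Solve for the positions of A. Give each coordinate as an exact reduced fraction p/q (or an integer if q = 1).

1. A_x = -1  [2·signedArea(ADC) = 615/34 ∩ AD · CE = -5605/34]
2. A_y = 0  [2·signedArea(ADC) = 615/34 ∩ AD · CE = -5605/34]
   → A = (-1, 0)

A = (-1, 0)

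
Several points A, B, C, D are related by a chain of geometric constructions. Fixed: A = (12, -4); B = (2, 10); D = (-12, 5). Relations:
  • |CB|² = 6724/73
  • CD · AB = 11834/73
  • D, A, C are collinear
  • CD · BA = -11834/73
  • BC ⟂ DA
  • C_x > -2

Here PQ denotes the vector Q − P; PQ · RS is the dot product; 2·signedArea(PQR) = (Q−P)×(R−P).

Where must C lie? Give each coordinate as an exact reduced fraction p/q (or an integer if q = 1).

C = (-100/73, 74/73)

1. C_x = -100/73  [D, A, C are collinear ∩ BC ⟂ DA]
2. C_y = 74/73  [D, A, C are collinear ∩ BC ⟂ DA]
   → C = (-100/73, 74/73)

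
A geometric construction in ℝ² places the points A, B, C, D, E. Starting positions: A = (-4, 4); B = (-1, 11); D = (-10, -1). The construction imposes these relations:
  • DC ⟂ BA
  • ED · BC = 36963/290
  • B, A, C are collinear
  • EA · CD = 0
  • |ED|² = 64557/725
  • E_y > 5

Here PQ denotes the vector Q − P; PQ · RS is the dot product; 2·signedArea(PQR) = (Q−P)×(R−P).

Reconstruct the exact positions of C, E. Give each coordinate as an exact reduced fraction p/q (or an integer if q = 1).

C = (-391/58, -139/58)
E = (-478/145, 818/145)

1. C_x = -391/58  [B, A, C are collinear ∩ DC ⟂ BA]
2. C_y = -139/58  [B, A, C are collinear ∩ DC ⟂ BA]
   → C = (-391/58, -139/58)
3. E_x = -478/145  [EA · CD = 0 ∩ ED · BC = 36963/290]
4. E_y = 818/145  [EA · CD = 0 ∩ ED · BC = 36963/290]
   → E = (-478/145, 818/145)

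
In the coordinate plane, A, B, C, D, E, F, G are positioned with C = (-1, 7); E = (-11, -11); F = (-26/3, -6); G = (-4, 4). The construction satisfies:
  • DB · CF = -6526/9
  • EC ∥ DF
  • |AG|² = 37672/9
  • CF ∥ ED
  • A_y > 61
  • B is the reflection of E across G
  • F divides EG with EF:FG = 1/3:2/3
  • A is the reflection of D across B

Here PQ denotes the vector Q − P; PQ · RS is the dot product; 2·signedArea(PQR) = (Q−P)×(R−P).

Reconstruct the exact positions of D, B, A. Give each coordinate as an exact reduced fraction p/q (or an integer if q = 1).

1. D_x = -56/3  [EC ∥ DF ∩ CF ∥ ED]
2. D_y = -24  [EC ∥ DF ∩ CF ∥ ED]
   → D = (-56/3, -24)
3. B_x = 3  [B is the reflection of E across G]
4. B_y = 19  [B is the reflection of E across G]
   → B = (3, 19)
5. A_x = 74/3  [A is the reflection of D across B]
6. A_y = 62  [A is the reflection of D across B]
   → A = (74/3, 62)

A = (74/3, 62)
B = (3, 19)
D = (-56/3, -24)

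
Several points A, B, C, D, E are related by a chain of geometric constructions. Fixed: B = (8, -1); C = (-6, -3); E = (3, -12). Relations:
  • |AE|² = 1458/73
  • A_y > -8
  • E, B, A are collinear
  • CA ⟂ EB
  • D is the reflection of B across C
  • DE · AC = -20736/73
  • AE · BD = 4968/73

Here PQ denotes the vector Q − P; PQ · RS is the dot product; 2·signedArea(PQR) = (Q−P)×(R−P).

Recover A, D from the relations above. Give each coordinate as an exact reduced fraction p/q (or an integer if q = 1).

1. A_x = 354/73  [E, B, A are collinear ∩ CA ⟂ EB]
2. A_y = -579/73  [E, B, A are collinear ∩ CA ⟂ EB]
   → A = (354/73, -579/73)
3. D_x = -20  [D is the reflection of B across C]
4. D_y = -5  [D is the reflection of B across C]
   → D = (-20, -5)

A = (354/73, -579/73)
D = (-20, -5)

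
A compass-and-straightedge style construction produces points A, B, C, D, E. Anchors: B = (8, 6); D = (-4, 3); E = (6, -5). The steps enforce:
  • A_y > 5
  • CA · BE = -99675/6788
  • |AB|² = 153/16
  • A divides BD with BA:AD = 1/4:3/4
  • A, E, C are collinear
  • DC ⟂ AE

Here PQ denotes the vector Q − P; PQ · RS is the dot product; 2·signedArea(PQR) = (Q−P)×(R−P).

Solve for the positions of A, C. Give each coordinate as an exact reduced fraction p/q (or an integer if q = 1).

A = (5, 21/4)
C = (8710/1697, 6603/1697)

1. A_x = 5  [A divides BD with BA:AD = 1/4:3/4]
2. A_y = 21/4  [A divides BD with BA:AD = 1/4:3/4]
   → A = (5, 21/4)
3. C_x = 8710/1697  [A, E, C are collinear ∩ DC ⟂ AE]
4. C_y = 6603/1697  [A, E, C are collinear ∩ DC ⟂ AE]
   → C = (8710/1697, 6603/1697)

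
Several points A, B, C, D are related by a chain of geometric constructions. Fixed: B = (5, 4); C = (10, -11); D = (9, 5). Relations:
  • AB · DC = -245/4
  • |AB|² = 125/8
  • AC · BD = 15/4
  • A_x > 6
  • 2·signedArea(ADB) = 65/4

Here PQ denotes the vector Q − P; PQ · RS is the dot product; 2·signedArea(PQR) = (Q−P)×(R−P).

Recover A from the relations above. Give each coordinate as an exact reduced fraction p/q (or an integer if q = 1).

A = (25/4, 1/4)

1. A_x = 25/4  [2·signedArea(ADB) = 65/4 ∩ AB · DC = -245/4]
2. A_y = 1/4  [2·signedArea(ADB) = 65/4 ∩ AB · DC = -245/4]
   → A = (25/4, 1/4)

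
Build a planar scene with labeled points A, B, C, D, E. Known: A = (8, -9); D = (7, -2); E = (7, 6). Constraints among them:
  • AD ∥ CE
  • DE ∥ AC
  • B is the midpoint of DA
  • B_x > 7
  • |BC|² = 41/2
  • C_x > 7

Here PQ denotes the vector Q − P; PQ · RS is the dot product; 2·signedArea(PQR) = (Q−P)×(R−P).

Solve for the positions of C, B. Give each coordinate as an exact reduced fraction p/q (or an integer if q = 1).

1. C_x = 8  [AD ∥ CE ∩ DE ∥ AC]
2. C_y = -1  [AD ∥ CE ∩ DE ∥ AC]
   → C = (8, -1)
3. B_x = 15/2  [B is the midpoint of DA]
4. B_y = -11/2  [B is the midpoint of DA]
   → B = (15/2, -11/2)

B = (15/2, -11/2)
C = (8, -1)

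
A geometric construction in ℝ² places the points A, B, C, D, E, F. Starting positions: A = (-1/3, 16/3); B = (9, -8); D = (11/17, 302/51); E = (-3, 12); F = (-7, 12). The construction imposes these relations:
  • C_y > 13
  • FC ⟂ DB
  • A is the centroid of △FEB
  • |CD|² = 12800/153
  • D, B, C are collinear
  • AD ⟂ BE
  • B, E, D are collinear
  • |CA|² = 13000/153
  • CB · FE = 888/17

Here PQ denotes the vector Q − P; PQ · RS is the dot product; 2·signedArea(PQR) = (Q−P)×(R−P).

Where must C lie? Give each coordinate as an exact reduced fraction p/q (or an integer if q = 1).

C = (-69/17, 234/17)

1. C_x = -69/17  [D, B, C are collinear ∩ FC ⟂ DB]
2. C_y = 234/17  [D, B, C are collinear ∩ FC ⟂ DB]
   → C = (-69/17, 234/17)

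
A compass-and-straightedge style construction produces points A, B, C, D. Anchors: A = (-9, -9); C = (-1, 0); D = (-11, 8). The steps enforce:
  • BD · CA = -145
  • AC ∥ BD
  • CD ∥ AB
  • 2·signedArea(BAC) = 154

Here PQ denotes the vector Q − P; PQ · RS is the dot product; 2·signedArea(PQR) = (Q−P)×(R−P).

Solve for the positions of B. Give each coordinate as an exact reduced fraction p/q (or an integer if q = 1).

B = (-19, -1)

1. B_x = -19  [AC ∥ BD ∩ CD ∥ AB]
2. B_y = -1  [AC ∥ BD ∩ CD ∥ AB]
   → B = (-19, -1)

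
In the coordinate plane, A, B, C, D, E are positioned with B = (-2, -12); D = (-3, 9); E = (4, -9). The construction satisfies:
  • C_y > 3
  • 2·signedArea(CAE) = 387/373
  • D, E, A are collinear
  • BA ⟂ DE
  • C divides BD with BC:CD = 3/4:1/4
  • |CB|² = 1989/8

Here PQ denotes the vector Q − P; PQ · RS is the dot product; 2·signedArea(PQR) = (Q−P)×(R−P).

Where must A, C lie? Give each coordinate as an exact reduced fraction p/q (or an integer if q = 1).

1. A_x = 1576/373  [D, E, A are collinear ∩ BA ⟂ DE]
2. A_y = -3573/373  [D, E, A are collinear ∩ BA ⟂ DE]
   → A = (1576/373, -3573/373)
3. C_x = -11/4  [C divides BD with BC:CD = 3/4:1/4]
4. C_y = 15/4  [C divides BD with BC:CD = 3/4:1/4]
   → C = (-11/4, 15/4)

A = (1576/373, -3573/373)
C = (-11/4, 15/4)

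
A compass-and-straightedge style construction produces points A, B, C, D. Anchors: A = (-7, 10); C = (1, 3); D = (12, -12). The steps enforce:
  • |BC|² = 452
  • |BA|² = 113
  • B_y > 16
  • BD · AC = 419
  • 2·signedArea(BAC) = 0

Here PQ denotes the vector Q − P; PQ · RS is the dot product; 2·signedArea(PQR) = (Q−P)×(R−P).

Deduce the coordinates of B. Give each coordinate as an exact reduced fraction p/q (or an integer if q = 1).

B = (-15, 17)

1. B_x = -15  [2·signedArea(BAC) = 0 ∩ BD · AC = 419]
2. B_y = 17  [2·signedArea(BAC) = 0 ∩ BD · AC = 419]
   → B = (-15, 17)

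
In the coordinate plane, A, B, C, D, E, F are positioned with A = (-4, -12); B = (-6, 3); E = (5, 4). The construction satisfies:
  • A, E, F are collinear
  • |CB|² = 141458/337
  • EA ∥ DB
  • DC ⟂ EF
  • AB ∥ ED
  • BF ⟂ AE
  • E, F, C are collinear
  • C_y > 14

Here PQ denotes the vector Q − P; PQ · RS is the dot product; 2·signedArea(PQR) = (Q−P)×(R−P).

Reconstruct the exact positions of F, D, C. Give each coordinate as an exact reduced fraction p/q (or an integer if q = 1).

1. F_x = 650/337  [A, E, F are collinear ∩ BF ⟂ AE]
2. F_y = -492/337  [A, E, F are collinear ∩ BF ⟂ AE]
   → F = (650/337, -492/337)
3. D_x = 3  [EA ∥ DB ∩ AB ∥ ED]
4. D_y = 19  [EA ∥ DB ∩ AB ∥ ED]
   → D = (3, 19)
5. C_x = 3683/337  [E, F, C are collinear ∩ DC ⟂ EF]
6. C_y = 4900/337  [E, F, C are collinear ∩ DC ⟂ EF]
   → C = (3683/337, 4900/337)

C = (3683/337, 4900/337)
D = (3, 19)
F = (650/337, -492/337)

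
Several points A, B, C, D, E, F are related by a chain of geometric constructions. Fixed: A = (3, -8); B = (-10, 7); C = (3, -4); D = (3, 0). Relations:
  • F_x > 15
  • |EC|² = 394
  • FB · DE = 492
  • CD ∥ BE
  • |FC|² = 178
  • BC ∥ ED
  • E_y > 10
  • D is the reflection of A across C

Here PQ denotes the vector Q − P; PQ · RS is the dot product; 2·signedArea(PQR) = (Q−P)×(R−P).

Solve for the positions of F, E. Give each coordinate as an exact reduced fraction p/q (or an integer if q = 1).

1. E_x = -10  [BC ∥ ED ∩ CD ∥ BE]
2. E_y = 11  [BC ∥ ED ∩ CD ∥ BE]
   → E = (-10, 11)
3. F_x = 16  [line 13·x + -11·y + -285 = 0 ∩ |FC|² = 178]
4. F_y = -7  [line 13·x + -11·y + -285 = 0 ∩ |FC|² = 178]
   → F = (16, -7)

E = (-10, 11)
F = (16, -7)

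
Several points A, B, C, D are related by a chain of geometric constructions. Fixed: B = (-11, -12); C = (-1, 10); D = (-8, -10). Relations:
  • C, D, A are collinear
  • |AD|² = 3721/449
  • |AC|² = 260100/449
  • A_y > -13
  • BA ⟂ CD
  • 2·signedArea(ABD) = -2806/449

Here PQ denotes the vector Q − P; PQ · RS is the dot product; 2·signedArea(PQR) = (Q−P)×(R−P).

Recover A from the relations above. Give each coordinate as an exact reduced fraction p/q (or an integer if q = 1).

A = (-4019/449, -5710/449)

1. A_x = -4019/449  [C, D, A are collinear ∩ BA ⟂ CD]
2. A_y = -5710/449  [C, D, A are collinear ∩ BA ⟂ CD]
   → A = (-4019/449, -5710/449)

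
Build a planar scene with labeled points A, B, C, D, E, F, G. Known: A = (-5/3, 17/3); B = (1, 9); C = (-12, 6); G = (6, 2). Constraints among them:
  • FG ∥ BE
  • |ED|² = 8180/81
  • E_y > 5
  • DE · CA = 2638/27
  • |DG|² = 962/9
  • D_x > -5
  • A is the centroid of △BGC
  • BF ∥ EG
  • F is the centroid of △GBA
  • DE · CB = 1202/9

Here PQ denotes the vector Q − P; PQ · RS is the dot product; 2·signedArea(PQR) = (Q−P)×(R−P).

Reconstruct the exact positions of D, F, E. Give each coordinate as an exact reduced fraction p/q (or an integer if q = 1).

D = (-13/3, 7/3)
E = (47/9, 49/9)
F = (16/9, 50/9)

1. F_x = 16/9  [F is the centroid of △GBA]
2. F_y = 50/9  [F is the centroid of △GBA]
   → F = (16/9, 50/9)
3. E_x = 47/9  [BF ∥ EG ∩ FG ∥ BE]
4. E_y = 49/9  [BF ∥ EG ∩ FG ∥ BE]
   → E = (47/9, 49/9)
5. D_x = -13/3  [DE · CB = 1202/9 ∩ DE · CA = 2638/27]
6. D_y = 7/3  [DE · CB = 1202/9 ∩ DE · CA = 2638/27]
   → D = (-13/3, 7/3)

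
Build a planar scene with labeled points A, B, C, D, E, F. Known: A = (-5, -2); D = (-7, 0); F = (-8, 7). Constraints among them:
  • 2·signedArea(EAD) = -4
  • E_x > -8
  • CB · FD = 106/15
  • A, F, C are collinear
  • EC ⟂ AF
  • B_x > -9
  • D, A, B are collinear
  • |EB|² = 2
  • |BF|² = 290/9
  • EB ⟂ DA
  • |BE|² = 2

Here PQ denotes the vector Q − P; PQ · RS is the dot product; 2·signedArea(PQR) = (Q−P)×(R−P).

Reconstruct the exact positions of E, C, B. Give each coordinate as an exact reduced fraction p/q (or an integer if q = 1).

1. B_x = -25/3  [line 2·x + 2·y + 14 = 0 ∩ |BF|² = 290/9]
2. B_y = 4/3  [line 2·x + 2·y + 14 = 0 ∩ |BF|² = 290/9]
   → B = (-25/3, 4/3)
3. E_x = -22/3  [2·signedArea(EAD) = -4 ∩ EB ⟂ DA]
4. E_y = 7/3  [2·signedArea(EAD) = -4 ∩ EB ⟂ DA]
   → E = (-22/3, 7/3)
5. C_x = -98/15  [A, F, C are collinear ∩ EC ⟂ AF]
6. C_y = 13/5  [A, F, C are collinear ∩ EC ⟂ AF]
   → C = (-98/15, 13/5)

B = (-25/3, 4/3)
C = (-98/15, 13/5)
E = (-22/3, 7/3)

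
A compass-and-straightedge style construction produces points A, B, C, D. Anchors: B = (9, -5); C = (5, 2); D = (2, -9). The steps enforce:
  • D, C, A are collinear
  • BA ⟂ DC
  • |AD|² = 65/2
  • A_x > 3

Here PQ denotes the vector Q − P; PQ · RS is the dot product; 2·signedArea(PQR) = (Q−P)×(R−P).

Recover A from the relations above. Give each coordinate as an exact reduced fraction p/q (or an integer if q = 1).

A = (7/2, -7/2)

1. A_x = 7/2  [D, C, A are collinear ∩ BA ⟂ DC]
2. A_y = -7/2  [D, C, A are collinear ∩ BA ⟂ DC]
   → A = (7/2, -7/2)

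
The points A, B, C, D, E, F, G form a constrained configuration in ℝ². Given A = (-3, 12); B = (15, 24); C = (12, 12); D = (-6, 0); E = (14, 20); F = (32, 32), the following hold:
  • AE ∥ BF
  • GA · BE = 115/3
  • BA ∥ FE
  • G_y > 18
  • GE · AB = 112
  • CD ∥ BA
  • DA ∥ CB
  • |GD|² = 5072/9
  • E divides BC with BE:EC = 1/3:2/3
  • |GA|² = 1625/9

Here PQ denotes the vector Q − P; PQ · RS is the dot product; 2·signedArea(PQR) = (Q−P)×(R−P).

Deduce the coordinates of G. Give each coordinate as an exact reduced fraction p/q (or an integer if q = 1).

G = (26/3, 56/3)

1. G_x = 26/3  [GE · AB = 112 ∩ GA · BE = 115/3]
2. G_y = 56/3  [GE · AB = 112 ∩ GA · BE = 115/3]
   → G = (26/3, 56/3)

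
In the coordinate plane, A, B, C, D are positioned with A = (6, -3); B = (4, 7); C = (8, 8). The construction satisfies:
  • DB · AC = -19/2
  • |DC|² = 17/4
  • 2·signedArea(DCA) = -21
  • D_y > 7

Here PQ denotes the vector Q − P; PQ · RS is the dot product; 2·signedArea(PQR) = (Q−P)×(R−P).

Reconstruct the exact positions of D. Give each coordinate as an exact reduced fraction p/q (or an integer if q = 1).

D = (6, 15/2)

1. D_x = 6  [2·signedArea(DCA) = -21 ∩ DB · AC = -19/2]
2. D_y = 15/2  [2·signedArea(DCA) = -21 ∩ DB · AC = -19/2]
   → D = (6, 15/2)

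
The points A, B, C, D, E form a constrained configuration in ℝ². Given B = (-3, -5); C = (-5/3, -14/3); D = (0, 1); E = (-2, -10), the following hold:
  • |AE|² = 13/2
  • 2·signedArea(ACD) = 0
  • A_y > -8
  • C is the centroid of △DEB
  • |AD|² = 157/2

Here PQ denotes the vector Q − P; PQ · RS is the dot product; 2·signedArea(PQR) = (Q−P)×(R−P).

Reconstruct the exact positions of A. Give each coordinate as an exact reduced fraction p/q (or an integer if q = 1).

1. A_x = -5/2  [line -17/3·x + 5/3·y + -5/3 = 0 ∩ |AE|² = 13/2]
2. A_y = -15/2  [line -17/3·x + 5/3·y + -5/3 = 0 ∩ |AE|² = 13/2]
   → A = (-5/2, -15/2)

A = (-5/2, -15/2)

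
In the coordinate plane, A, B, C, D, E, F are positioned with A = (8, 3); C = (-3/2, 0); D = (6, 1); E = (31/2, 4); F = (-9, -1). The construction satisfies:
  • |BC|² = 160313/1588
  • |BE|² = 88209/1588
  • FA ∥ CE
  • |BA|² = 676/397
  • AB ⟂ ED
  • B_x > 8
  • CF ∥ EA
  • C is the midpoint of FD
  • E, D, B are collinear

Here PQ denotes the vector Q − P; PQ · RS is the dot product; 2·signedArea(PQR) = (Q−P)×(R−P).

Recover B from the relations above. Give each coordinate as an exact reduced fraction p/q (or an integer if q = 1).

1. B_x = 3332/397  [E, D, B are collinear ∩ AB ⟂ ED]
2. B_y = 697/397  [E, D, B are collinear ∩ AB ⟂ ED]
   → B = (3332/397, 697/397)

B = (3332/397, 697/397)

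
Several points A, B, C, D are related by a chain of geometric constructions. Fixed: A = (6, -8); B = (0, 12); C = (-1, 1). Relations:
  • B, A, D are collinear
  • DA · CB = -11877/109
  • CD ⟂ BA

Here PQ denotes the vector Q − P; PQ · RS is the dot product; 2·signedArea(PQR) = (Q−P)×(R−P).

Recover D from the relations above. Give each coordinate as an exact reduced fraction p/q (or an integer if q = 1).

1. D_x = 321/109  [B, A, D are collinear ∩ CD ⟂ BA]
2. D_y = 238/109  [B, A, D are collinear ∩ CD ⟂ BA]
   → D = (321/109, 238/109)

D = (321/109, 238/109)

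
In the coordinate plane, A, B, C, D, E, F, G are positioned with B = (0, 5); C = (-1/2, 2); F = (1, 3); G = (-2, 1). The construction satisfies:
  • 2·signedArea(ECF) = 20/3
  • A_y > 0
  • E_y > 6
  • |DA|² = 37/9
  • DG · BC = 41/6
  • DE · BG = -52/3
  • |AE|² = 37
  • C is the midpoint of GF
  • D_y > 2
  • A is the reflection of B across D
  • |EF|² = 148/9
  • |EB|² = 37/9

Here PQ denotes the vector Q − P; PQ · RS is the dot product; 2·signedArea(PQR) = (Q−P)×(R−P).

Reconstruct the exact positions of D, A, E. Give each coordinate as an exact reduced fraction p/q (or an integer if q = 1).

A = (-2/3, 1)
D = (-1/3, 3)
E = (1/3, 7)

1. E_x = 1/3  [line -1·x + 3/2·y + -61/6 = 0 ∩ |EF|² = 148/9]
2. E_y = 7  [line -1·x + 3/2·y + -61/6 = 0 ∩ |EF|² = 148/9]
   → E = (1/3, 7)
3. D_x = -1/3  [DG · BC = 41/6 ∩ DE · BG = -52/3]
4. D_y = 3  [DG · BC = 41/6 ∩ DE · BG = -52/3]
   → D = (-1/3, 3)
5. A_x = -2/3  [A is the reflection of B across D]
6. A_y = 1  [A is the reflection of B across D]
   → A = (-2/3, 1)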